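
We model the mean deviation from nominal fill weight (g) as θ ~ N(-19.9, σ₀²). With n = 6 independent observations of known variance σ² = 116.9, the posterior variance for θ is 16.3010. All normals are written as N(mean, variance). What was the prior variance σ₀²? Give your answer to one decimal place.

σ₀² = 99.8

Posterior precision equals prior precision plus data precision: 1/σ_n² = 1/σ₀² + n/σ².
So 1/σ₀² = 1/16.3010 − 6/116.9 = 0.061346 − 0.051326 = 0.010020.
Hence σ₀² = 1/0.010020 ≈ 99.8.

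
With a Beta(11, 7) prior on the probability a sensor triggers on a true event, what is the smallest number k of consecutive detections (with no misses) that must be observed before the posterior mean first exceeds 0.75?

After k detections and 0 misses the posterior is Beta(11+k, 7), with mean (11+k)/(11+7+k).
Set (11+k)/(18+k) > 0.75 and solve: k > (0.75·18 − 11)/(1 − 0.75) = 10.000.
The smallest integer exceeding 10.000 is 11.

k = 11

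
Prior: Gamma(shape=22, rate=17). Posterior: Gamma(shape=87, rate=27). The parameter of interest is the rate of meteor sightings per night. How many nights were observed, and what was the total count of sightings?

Gamma–Poisson conjugacy: posterior shape = α + Σxᵢ, posterior rate = β + n.
Matching: Σxᵢ = 87 − 22 = 65 and n = 27 − 17 = 10.

n = 10 nights with total 65 sightings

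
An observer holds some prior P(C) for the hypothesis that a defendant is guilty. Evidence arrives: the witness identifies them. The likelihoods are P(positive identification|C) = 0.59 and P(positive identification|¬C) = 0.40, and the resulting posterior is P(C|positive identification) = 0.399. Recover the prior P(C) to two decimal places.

Bayes' rule in odds form gives O(C|E) = O(C)·[P(E|C)/P(E|¬C)], hence O(C) = O(C|E)/LR.
Posterior odds = 0.399/(1−0.399) = 0.6639. LR = 0.59/0.40 = 1.4750.
Prior odds = 0.6639/1.4750 = 0.4501, so P(C) = 0.4501/(1+0.4501) ≈ 0.31.

P(C) = 0.31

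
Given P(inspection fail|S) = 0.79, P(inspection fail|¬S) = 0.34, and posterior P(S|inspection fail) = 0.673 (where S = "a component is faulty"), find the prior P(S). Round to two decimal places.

P(S) = 0.47

Bayes' rule in odds form gives O(S|E) = O(S)·[P(E|S)/P(E|¬S)], hence O(S) = O(S|E)/LR.
Posterior odds = 0.673/(1−0.673) = 2.0581. LR = 0.79/0.34 = 2.3235.
Prior odds = 2.0581/2.3235 = 0.8858, so P(S) = 0.8858/(1+0.8858) ≈ 0.47.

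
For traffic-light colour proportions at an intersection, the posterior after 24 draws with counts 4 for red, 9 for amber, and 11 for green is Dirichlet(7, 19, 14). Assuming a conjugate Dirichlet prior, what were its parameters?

Dirichlet(3, 10, 3)

For a Dirichlet(α) prior with multinomial counts c, the posterior is Dirichlet(α + c) componentwise.
Subtract each count from the matching posterior parameter: 7−4=3, 19−9=10, 14−11=3.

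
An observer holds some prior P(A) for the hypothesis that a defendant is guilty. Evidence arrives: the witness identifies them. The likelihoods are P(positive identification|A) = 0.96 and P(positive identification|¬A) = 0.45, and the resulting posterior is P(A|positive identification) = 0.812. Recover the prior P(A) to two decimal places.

Bayes' rule in odds form gives O(A|E) = O(A)·[P(E|A)/P(E|¬A)], hence O(A) = O(A|E)/LR.
Posterior odds = 0.812/(1−0.812) = 4.3191. LR = 0.96/0.45 = 2.1333.
Prior odds = 4.3191/2.1333 = 2.0246, so P(A) = 2.0246/(1+2.0246) ≈ 0.67.

P(A) = 0.67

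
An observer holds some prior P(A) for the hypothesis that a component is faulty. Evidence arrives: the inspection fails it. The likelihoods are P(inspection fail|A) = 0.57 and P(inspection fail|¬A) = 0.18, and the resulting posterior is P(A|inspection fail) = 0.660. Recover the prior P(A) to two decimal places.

Bayes' rule in odds form gives O(A|E) = O(A)·[P(E|A)/P(E|¬A)], hence O(A) = O(A|E)/LR.
Posterior odds = 0.660/(1−0.660) = 1.9412. LR = 0.57/0.18 = 3.1667.
Prior odds = 1.9412/3.1667 = 0.6130, so P(A) = 0.6130/(1+0.6130) ≈ 0.38.

P(A) = 0.38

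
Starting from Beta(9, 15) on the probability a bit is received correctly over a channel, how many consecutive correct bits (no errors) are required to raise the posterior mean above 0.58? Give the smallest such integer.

k = 12

After k correct bits and 0 errors the posterior is Beta(9+k, 15), with mean (9+k)/(9+15+k).
Set (9+k)/(24+k) > 0.58 and solve: k > (0.58·24 − 9)/(1 − 0.58) = 11.714.
The smallest integer exceeding 11.714 is 12, and checking k=12: (21)/(36) = 0.5833 > 0.58.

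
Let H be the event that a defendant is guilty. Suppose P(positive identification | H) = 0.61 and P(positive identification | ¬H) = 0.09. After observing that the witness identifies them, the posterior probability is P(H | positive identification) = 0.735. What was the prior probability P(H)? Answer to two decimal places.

P(H) = 0.29

In odds form, posterior odds = prior odds × likelihood ratio, so prior odds = posterior odds ÷ LR.
Posterior odds = 0.735/(1−0.735) = 2.7736. LR = 0.61/0.09 = 6.7778.
Prior odds = 2.7736/6.7778 = 0.4092, so P(H) = 0.4092/(1+0.4092) ≈ 0.29.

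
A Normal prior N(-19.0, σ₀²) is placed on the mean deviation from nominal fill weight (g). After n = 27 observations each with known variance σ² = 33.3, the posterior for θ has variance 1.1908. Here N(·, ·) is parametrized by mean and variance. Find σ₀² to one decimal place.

Posterior precision equals prior precision plus data precision: 1/σ_n² = 1/σ₀² + n/σ².
So 1/σ₀² = 1/1.1908 − 27/33.3 = 0.839772 − 0.810811 = 0.028961.
Hence σ₀² = 1/0.028961 ≈ 34.5.

σ₀² = 34.5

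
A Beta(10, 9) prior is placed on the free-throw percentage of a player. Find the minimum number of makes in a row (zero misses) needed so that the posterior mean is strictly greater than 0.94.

k = 132

After k makes and 0 misses the posterior is Beta(10+k, 9), with mean (10+k)/(10+9+k).
Set (10+k)/(19+k) > 0.94 and solve: k > (0.94·19 − 10)/(1 − 0.94) = 131.000.
The smallest integer exceeding 131.000 is 132, and checking k=132: (142)/(151) = 0.9404 > 0.94.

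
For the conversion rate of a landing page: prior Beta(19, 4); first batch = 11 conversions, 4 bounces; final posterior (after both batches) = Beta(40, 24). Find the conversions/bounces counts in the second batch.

10 conversions and 16 bounces

Because Beta–binomial updating is additive in the counts, the combined data contributed (α_post−α_prior, β_post−β_prior) successes and failures.
Total across both batches: 40−19=21 conversions, 24−4=20 bounces.
Subtract the first batch: 21−11=10 conversions and 20−4=16 bounces.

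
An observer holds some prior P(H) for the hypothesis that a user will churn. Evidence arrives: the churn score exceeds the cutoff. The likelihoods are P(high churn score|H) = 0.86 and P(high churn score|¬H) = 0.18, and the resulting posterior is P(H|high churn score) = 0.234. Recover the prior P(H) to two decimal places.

P(H) = 0.06

Bayes' rule in odds form gives O(H|E) = O(H)·[P(E|H)/P(E|¬H)], hence O(H) = O(H|E)/LR.
Posterior odds = 0.234/(1−0.234) = 0.3055. LR = 0.86/0.18 = 4.7778.
Prior odds = 0.3055/4.7778 = 0.0639, so P(H) = 0.0639/(1+0.0639) ≈ 0.06.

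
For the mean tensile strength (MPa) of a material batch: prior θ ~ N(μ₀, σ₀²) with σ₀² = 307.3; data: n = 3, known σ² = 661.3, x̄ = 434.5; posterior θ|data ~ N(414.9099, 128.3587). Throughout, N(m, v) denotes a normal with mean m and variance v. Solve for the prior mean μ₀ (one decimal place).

μ₀ = 387.6

With known observation variance, the Normal–Normal posterior has precision τ_n = τ₀ + n/σ² and mean μ_n = (τ₀μ₀ + (n/σ²)x̄)/τ_n.
Here τ₀ = 1/307.3 = 0.003254 and τ_data = 3/661.3 = 0.004537, so τ_n = 0.007791.
Rearranging for μ₀: μ₀ = (μ_n·τ_n − τ_data·x̄)/τ₀ = (414.9099·0.007791 − 0.004537·434.5) / 0.003254 = 1.261237/0.003254 ≈ 387.6.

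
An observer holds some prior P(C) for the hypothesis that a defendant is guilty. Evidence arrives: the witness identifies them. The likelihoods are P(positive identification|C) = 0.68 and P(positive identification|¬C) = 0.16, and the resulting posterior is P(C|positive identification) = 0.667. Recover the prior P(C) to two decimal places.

In odds form, posterior odds = prior odds × likelihood ratio, so prior odds = posterior odds ÷ LR.
Posterior odds = 0.667/(1−0.667) = 2.0030. LR = 0.68/0.16 = 4.2500.
Prior odds = 2.0030/4.2500 = 0.4713, so P(C) = 0.4713/(1+0.4713) ≈ 0.32.

P(C) = 0.32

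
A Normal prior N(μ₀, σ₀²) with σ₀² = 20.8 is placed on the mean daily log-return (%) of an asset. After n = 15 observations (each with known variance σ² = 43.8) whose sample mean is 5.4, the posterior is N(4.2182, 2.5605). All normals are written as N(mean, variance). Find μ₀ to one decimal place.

With known observation variance, the Normal–Normal posterior has precision τ_n = τ₀ + n/σ² and mean μ_n = (τ₀μ₀ + (n/σ²)x̄)/τ_n.
Here τ₀ = 1/20.8 = 0.048077 and τ_data = 15/43.8 = 0.342466, so τ_n = 0.390543.
Rearranging for μ₀: μ₀ = (μ_n·τ_n − τ_data·x̄)/τ₀ = (4.2182·0.390543 − 0.342466·5.4) / 0.048077 = -0.201928/0.048077 ≈ -4.2.

μ₀ = -4.2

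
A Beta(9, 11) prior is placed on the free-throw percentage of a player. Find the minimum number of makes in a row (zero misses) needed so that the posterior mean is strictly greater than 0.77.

k = 28

After k makes and 0 misses the posterior is Beta(9+k, 11), with mean (9+k)/(9+11+k).
Set (9+k)/(20+k) > 0.77 and solve: k > (0.77·20 − 9)/(1 − 0.77) = 27.826.
The smallest integer exceeding 27.826 is 28, and checking k=28: (37)/(48) = 0.7708 > 0.77.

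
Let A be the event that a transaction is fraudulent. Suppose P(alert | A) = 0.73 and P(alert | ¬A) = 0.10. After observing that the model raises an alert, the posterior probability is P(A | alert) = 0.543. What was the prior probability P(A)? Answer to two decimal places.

P(A) = 0.14

In odds form, posterior odds = prior odds × likelihood ratio, so prior odds = posterior odds ÷ LR.
Posterior odds = 0.543/(1−0.543) = 1.1882. LR = 0.73/0.10 = 7.3000.
Prior odds = 1.1882/7.3000 = 0.1628, so P(A) = 0.1628/(1+0.1628) ≈ 0.14.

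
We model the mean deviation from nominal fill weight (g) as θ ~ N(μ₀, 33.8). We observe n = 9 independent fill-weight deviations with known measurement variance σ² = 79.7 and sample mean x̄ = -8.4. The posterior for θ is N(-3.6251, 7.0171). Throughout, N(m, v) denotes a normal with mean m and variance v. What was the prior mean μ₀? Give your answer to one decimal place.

μ₀ = 14.6

With known observation variance, the Normal–Normal posterior has precision τ_n = τ₀ + n/σ² and mean μ_n = (τ₀μ₀ + (n/σ²)x̄)/τ_n.
Here τ₀ = 1/33.8 = 0.029586 and τ_data = 9/79.7 = 0.112923, so τ_n = 0.142509.
Rearranging for μ₀: μ₀ = (μ_n·τ_n − τ_data·x̄)/τ₀ = (-3.6251·0.142509 − 0.112923·-8.4) / 0.029586 = 0.431944/0.029586 ≈ 14.6.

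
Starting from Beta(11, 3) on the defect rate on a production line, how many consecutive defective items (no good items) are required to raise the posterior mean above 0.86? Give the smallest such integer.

After k defective items and 0 good items the posterior is Beta(11+k, 3), with mean (11+k)/(11+3+k).
Set (11+k)/(14+k) > 0.86 and solve: k > (0.86·14 − 11)/(1 − 0.86) = 7.429.
The smallest integer exceeding 7.429 is 8.

k = 8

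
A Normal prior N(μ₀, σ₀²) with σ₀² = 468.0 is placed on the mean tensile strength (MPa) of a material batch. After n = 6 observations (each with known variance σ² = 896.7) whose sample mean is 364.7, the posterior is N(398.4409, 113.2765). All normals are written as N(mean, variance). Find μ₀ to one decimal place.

The posterior mean is a precision-weighted average: μ_n = (τ₀μ₀ + τ_data·x̄)/(τ₀+τ_data), with τ₀=1/σ₀² and τ_data=n/σ².
Here τ₀ = 1/468.0 = 0.002137 and τ_data = 6/896.7 = 0.006691, so τ_n = 0.008828.
Rearranging for μ₀: μ₀ = (μ_n·τ_n − τ_data·x̄)/τ₀ = (398.4409·0.008828 − 0.006691·364.7) / 0.002137 = 1.077229/0.002137 ≈ 504.1.

μ₀ = 504.1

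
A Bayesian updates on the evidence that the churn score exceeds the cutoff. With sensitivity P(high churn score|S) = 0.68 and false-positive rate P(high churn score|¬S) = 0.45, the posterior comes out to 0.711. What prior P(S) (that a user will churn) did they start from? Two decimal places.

In odds form, posterior odds = prior odds × likelihood ratio, so prior odds = posterior odds ÷ LR.
Posterior odds = 0.711/(1−0.711) = 2.4602. LR = 0.68/0.45 = 1.5111.
Prior odds = 2.4602/1.5111 = 1.6281, so P(S) = 1.6281/(1+1.6281) ≈ 0.62.

P(S) = 0.62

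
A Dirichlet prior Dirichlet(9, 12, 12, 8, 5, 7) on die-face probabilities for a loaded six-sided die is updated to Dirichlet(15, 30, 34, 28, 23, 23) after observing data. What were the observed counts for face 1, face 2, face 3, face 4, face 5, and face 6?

For a Dirichlet(α) prior with multinomial counts c, the posterior is Dirichlet(α + c) componentwise.
Counts are posterior − prior componentwise: 15−9=6, 30−12=18, 34−12=22, 28−8=20, 23−5=18, 23−7=16.

counts (6, 18, 22, 20, 18, 16)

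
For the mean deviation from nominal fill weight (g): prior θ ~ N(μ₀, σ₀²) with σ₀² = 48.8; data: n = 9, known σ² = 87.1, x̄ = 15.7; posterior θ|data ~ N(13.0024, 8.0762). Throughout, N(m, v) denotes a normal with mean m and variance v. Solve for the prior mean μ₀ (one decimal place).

μ₀ = -0.6

The posterior mean is a precision-weighted average: μ_n = (τ₀μ₀ + τ_data·x̄)/(τ₀+τ_data), with τ₀=1/σ₀² and τ_data=n/σ².
Here τ₀ = 1/48.8 = 0.020492 and τ_data = 9/87.1 = 0.103330, so τ_n = 0.123822.
Rearranging for μ₀: μ₀ = (μ_n·τ_n − τ_data·x̄)/τ₀ = (13.0024·0.123822 − 0.103330·15.7) / 0.020492 = -0.012298/0.020492 ≈ -0.6.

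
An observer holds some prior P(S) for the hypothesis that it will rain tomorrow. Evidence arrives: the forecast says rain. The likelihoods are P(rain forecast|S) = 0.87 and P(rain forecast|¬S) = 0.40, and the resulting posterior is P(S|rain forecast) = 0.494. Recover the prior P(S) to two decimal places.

P(S) = 0.31

In odds form, posterior odds = prior odds × likelihood ratio, so prior odds = posterior odds ÷ LR.
Posterior odds = 0.494/(1−0.494) = 0.9763. LR = 0.87/0.40 = 2.1750.
Prior odds = 0.9763/2.1750 = 0.4489, so P(S) = 0.4489/(1+0.4489) ≈ 0.31.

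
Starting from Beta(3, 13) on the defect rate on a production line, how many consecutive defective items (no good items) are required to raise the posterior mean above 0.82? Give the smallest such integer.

After k defective items and 0 good items the posterior is Beta(3+k, 13), with mean (3+k)/(3+13+k).
Set (3+k)/(16+k) > 0.82 and solve: k > (0.82·16 − 3)/(1 − 0.82) = 56.222.
The smallest integer exceeding 56.222 is 57.

k = 57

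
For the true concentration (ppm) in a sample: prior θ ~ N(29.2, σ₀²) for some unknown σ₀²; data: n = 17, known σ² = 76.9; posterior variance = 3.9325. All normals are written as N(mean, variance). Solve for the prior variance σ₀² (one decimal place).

For the Normal–Normal model with known σ², precisions add: τ_n = τ₀ + n/σ².
So 1/σ₀² = 1/3.9325 − 17/76.9 = 0.254291 − 0.221066 = 0.033225.
Hence σ₀² = 1/0.033225 ≈ 30.1.

σ₀² = 30.1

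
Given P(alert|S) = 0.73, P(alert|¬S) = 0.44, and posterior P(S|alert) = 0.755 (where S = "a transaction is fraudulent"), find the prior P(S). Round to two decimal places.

In odds form, posterior odds = prior odds × likelihood ratio, so prior odds = posterior odds ÷ LR.
Posterior odds = 0.755/(1−0.755) = 3.0816. LR = 0.73/0.44 = 1.6591.
Prior odds = 3.0816/1.6591 = 1.8574, so P(S) = 1.8574/(1+1.8574) ≈ 0.65.

P(S) = 0.65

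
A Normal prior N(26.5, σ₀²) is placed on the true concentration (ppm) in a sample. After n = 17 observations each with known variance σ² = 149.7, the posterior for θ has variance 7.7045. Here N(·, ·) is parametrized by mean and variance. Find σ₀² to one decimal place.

σ₀² = 61.6

For the Normal–Normal model with known σ², precisions add: τ_n = τ₀ + n/σ².
So 1/σ₀² = 1/7.7045 − 17/149.7 = 0.129794 − 0.113560 = 0.016234.
Hence σ₀² = 1/0.016234 ≈ 61.6.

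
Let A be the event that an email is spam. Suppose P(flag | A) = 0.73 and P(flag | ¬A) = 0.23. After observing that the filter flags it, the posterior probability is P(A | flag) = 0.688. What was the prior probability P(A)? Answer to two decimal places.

P(A) = 0.41

In odds form, posterior odds = prior odds × likelihood ratio, so prior odds = posterior odds ÷ LR.
Posterior odds = 0.688/(1−0.688) = 2.2051. LR = 0.73/0.23 = 3.1739.
Prior odds = 2.2051/3.1739 = 0.6948, so P(A) = 0.6948/(1+0.6948) ≈ 0.41.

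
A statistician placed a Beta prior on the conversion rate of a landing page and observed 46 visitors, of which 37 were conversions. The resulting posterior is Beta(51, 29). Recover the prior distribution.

A Beta(α, β) prior with s successes and f failures in binomial data gives a Beta(α+s, β+f) posterior.
So α = 51 − 37 = 14 and β = 29 − 9 = 20.

Beta(14, 20)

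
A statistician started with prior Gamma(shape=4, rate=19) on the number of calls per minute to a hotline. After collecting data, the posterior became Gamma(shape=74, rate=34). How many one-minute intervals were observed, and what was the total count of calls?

n = 15 one-minute intervals with total 70 calls

A Gamma(α, β) prior (rate parametrization) on a Poisson rate with n observations summing to S gives posterior Gamma(α+S, β+n).
Matching: Σxᵢ = 74 − 4 = 70 and n = 34 − 19 = 15.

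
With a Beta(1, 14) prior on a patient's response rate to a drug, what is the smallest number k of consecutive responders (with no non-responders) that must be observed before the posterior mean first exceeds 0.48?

After k responders and 0 non-responders the posterior is Beta(1+k, 14), with mean (1+k)/(1+14+k).
Set (1+k)/(15+k) > 0.48 and solve: k > (0.48·15 − 1)/(1 − 0.48) = 11.923.
The smallest integer exceeding 11.923 is 12, and checking k=12: (13)/(27) = 0.4815 > 0.48.

k = 12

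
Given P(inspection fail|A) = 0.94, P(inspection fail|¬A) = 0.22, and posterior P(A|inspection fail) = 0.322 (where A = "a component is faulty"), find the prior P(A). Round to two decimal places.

P(A) = 0.10

Bayes' rule in odds form gives O(A|E) = O(A)·[P(E|A)/P(E|¬A)], hence O(A) = O(A|E)/LR.
Posterior odds = 0.322/(1−0.322) = 0.4749. LR = 0.94/0.22 = 4.2727.
Prior odds = 0.4749/4.2727 = 0.1111, so P(A) = 0.1111/(1+0.1111) ≈ 0.10.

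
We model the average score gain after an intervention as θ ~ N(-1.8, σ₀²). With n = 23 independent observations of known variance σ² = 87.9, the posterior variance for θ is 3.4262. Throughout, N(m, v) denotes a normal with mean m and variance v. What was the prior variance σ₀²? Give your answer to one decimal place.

Posterior precision equals prior precision plus data precision: 1/σ_n² = 1/σ₀² + n/σ².
So 1/σ₀² = 1/3.4262 − 23/87.9 = 0.291869 − 0.261661 = 0.030208.
Hence σ₀² = 1/0.030208 ≈ 33.1.

σ₀² = 33.1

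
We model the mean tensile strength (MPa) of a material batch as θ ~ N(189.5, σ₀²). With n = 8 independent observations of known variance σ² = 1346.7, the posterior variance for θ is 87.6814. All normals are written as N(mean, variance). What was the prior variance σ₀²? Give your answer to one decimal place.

σ₀² = 183.0

For the Normal–Normal model with known σ², precisions add: τ_n = τ₀ + n/σ².
So 1/σ₀² = 1/87.6814 − 8/1346.7 = 0.011405 − 0.005940 = 0.005465.
Hence σ₀² = 1/0.005465 ≈ 183.0.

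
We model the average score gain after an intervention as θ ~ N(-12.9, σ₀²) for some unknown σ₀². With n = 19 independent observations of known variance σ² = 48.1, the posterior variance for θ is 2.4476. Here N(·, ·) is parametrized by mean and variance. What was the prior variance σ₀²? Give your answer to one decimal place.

σ₀² = 73.8

Posterior precision equals prior precision plus data precision: 1/σ_n² = 1/σ₀² + n/σ².
So 1/σ₀² = 1/2.4476 − 19/48.1 = 0.408563 − 0.395010 = 0.013553.
Hence σ₀² = 1/0.013553 ≈ 73.8.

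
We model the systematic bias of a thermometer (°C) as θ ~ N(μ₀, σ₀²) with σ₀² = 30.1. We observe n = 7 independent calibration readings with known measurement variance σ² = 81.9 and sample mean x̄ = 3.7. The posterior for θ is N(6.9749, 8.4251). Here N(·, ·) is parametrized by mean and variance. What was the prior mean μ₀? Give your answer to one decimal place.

μ₀ = 15.4

With known observation variance, the Normal–Normal posterior has precision τ_n = τ₀ + n/σ² and mean μ_n = (τ₀μ₀ + (n/σ²)x̄)/τ_n.
Here τ₀ = 1/30.1 = 0.033223 and τ_data = 7/81.9 = 0.085470, so τ_n = 0.118693.
Rearranging for μ₀: μ₀ = (μ_n·τ_n − τ_data·x̄)/τ₀ = (6.9749·0.118693 − 0.085470·3.7) / 0.033223 = 0.511633/0.033223 ≈ 15.4.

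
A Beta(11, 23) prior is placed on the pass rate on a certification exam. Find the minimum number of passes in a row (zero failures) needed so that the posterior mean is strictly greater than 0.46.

After k passes and 0 failures the posterior is Beta(11+k, 23), with mean (11+k)/(11+23+k).
Set (11+k)/(34+k) > 0.46 and solve: k > (0.46·34 − 11)/(1 − 0.46) = 8.593.
The smallest integer exceeding 8.593 is 9, and checking k=9: (20)/(43) = 0.4651 > 0.46.

k = 9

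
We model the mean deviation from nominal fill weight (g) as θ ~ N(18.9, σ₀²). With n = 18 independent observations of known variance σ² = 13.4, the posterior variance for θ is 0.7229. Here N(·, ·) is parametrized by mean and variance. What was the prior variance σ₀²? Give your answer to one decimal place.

For the Normal–Normal model with known σ², precisions add: τ_n = τ₀ + n/σ².
So 1/σ₀² = 1/0.7229 − 18/13.4 = 1.383317 − 1.343284 = 0.040033.
Hence σ₀² = 1/0.040033 ≈ 25.0.

σ₀² = 25.0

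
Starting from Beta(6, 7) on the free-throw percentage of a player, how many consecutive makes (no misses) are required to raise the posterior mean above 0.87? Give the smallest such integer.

k = 41

After k makes and 0 misses the posterior is Beta(6+k, 7), with mean (6+k)/(6+7+k).
Set (6+k)/(13+k) > 0.87 and solve: k > (0.87·13 − 6)/(1 − 0.87) = 40.846.
The smallest integer exceeding 40.846 is 41.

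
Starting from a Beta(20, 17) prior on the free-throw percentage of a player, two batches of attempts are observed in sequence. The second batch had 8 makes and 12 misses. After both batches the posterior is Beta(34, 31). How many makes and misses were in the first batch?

6 makes and 2 misses

Sequential conjugate updates are equivalent to a single update on the pooled data, so total successes = posterior α − prior α and total failures = posterior β − prior β.
Total across both batches: 34−20=14 makes, 31−17=14 misses.
Subtract the second batch: 14−8=6 makes and 14−12=2 misses.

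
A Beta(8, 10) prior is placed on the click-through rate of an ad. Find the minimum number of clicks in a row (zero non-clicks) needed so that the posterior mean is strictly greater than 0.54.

k = 4

After k clicks and 0 non-clicks the posterior is Beta(8+k, 10), with mean (8+k)/(8+10+k).
Set (8+k)/(18+k) > 0.54 and solve: k > (0.54·18 − 8)/(1 − 0.54) = 3.739.
The smallest integer exceeding 3.739 is 4.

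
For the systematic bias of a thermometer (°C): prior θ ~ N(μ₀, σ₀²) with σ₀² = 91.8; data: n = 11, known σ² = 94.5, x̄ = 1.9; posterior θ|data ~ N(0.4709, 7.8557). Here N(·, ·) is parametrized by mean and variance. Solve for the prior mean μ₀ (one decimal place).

μ₀ = -14.8

The posterior mean is a precision-weighted average: μ_n = (τ₀μ₀ + τ_data·x̄)/(τ₀+τ_data), with τ₀=1/σ₀² and τ_data=n/σ².
Here τ₀ = 1/91.8 = 0.010893 and τ_data = 11/94.5 = 0.116402, so τ_n = 0.127295.
Rearranging for μ₀: μ₀ = (μ_n·τ_n − τ_data·x̄)/τ₀ = (0.4709·0.127295 − 0.116402·1.9) / 0.010893 = -0.161221/0.010893 ≈ -14.8.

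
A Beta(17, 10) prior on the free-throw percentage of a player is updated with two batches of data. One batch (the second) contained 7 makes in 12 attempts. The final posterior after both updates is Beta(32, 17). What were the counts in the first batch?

Because Beta–binomial updating is additive in the counts, the combined data contributed (α_post−α_prior, β_post−β_prior) successes and failures.
Total across both batches: 32−17=15 makes, 17−10=7 misses.
Subtract the second batch: 15−7=8 makes and 7−5=2 misses.

8 makes and 2 misses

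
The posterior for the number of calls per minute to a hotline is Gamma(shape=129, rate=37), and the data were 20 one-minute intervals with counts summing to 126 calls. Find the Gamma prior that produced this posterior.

Gamma–Poisson conjugacy: posterior shape = α + Σxᵢ, posterior rate = β + n.
So α = 129 − 126 = 3 and β = 37 − 20 = 17.

Gamma(shape=3, rate=17)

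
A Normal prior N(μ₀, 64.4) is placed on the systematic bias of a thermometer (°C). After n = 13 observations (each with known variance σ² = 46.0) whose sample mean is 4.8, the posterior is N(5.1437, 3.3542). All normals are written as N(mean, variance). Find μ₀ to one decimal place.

With known observation variance, the Normal–Normal posterior has precision τ_n = τ₀ + n/σ² and mean μ_n = (τ₀μ₀ + (n/σ²)x̄)/τ_n.
Here τ₀ = 1/64.4 = 0.015528 and τ_data = 13/46.0 = 0.282609, so τ_n = 0.298137.
Rearranging for μ₀: μ₀ = (μ_n·τ_n − τ_data·x̄)/τ₀ = (5.1437·0.298137 − 0.282609·4.8) / 0.015528 = 0.177004/0.015528 ≈ 11.4.

μ₀ = 11.4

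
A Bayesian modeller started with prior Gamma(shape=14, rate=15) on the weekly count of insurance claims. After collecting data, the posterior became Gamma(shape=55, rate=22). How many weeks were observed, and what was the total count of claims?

A Gamma(α, β) prior (rate parametrization) on a Poisson rate with n observations summing to S gives posterior Gamma(α+S, β+n).
Matching: Σxᵢ = 55 − 14 = 41 and n = 22 − 15 = 7.

n = 7 weeks with total 41 claims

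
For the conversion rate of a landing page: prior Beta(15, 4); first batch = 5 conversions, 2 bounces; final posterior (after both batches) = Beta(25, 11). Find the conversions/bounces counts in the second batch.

5 conversions and 5 bounces

Because Beta–binomial updating is additive in the counts, the combined data contributed (α_post−α_prior, β_post−β_prior) successes and failures.
Total across both batches: 25−15=10 conversions, 11−4=7 bounces.
Subtract the first batch: 10−5=5 conversions and 7−2=5 bounces.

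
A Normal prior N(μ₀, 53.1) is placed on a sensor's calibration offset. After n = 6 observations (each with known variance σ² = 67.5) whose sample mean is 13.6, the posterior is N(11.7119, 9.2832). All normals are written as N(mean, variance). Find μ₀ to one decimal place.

The posterior mean is a precision-weighted average: μ_n = (τ₀μ₀ + τ_data·x̄)/(τ₀+τ_data), with τ₀=1/σ₀² and τ_data=n/σ².
Here τ₀ = 1/53.1 = 0.018832 and τ_data = 6/67.5 = 0.088889, so τ_n = 0.107721.
Rearranging for μ₀: μ₀ = (μ_n·τ_n − τ_data·x̄)/τ₀ = (11.7119·0.107721 − 0.088889·13.6) / 0.018832 = 0.052727/0.018832 ≈ 2.8.

μ₀ = 2.8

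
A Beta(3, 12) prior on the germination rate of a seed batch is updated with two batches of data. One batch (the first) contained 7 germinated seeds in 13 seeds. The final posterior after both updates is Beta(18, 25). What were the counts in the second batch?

8 germinated seeds and 7 non-germinating seeds

Because Beta–binomial updating is additive in the counts, the combined data contributed (α_post−α_prior, β_post−β_prior) successes and failures.
Total across both batches: 18−3=15 germinated seeds, 25−12=13 non-germinating seeds.
Subtract the first batch: 15−7=8 germinated seeds and 13−6=7 non-germinating seeds.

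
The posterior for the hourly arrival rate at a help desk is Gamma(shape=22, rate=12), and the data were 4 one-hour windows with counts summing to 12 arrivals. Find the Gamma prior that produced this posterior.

Gamma(shape=10, rate=8)

A Gamma(α, β) prior (rate parametrization) on a Poisson rate with n observations summing to S gives posterior Gamma(α+S, β+n).
So α = 22 − 12 = 10 and β = 12 − 4 = 8.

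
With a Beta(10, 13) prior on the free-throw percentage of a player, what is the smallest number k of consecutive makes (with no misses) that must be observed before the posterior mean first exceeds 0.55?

k = 6

After k makes and 0 misses the posterior is Beta(10+k, 13), with mean (10+k)/(10+13+k).
Set (10+k)/(23+k) > 0.55 and solve: k > (0.55·23 − 10)/(1 − 0.55) = 5.889.
The smallest integer exceeding 5.889 is 6.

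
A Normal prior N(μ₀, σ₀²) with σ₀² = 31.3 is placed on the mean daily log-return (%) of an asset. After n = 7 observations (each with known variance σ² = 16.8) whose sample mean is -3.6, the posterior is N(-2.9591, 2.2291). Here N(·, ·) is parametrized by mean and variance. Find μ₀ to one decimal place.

μ₀ = 5.4

The posterior mean is a precision-weighted average: μ_n = (τ₀μ₀ + τ_data·x̄)/(τ₀+τ_data), with τ₀=1/σ₀² and τ_data=n/σ².
Here τ₀ = 1/31.3 = 0.031949 and τ_data = 7/16.8 = 0.416667, so τ_n = 0.448616.
Rearranging for μ₀: μ₀ = (μ_n·τ_n − τ_data·x̄)/τ₀ = (-2.9591·0.448616 − 0.416667·-3.6) / 0.031949 = 0.172502/0.031949 ≈ 5.4.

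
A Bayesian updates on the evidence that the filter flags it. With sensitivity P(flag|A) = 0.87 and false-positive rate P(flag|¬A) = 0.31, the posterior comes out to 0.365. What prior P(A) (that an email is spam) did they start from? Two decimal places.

Bayes' rule in odds form gives O(A|E) = O(A)·[P(E|A)/P(E|¬A)], hence O(A) = O(A|E)/LR.
Posterior odds = 0.365/(1−0.365) = 0.5748. LR = 0.87/0.31 = 2.8065.
Prior odds = 0.5748/2.8065 = 0.2048, so P(A) = 0.2048/(1+0.2048) ≈ 0.17.

P(A) = 0.17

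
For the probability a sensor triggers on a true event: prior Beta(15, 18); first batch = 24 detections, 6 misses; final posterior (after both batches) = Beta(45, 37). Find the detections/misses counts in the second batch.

Sequential conjugate updates are equivalent to a single update on the pooled data, so total successes = posterior α − prior α and total failures = posterior β − prior β.
Total across both batches: 45−15=30 detections, 37−18=19 misses.
Subtract the first batch: 30−24=6 detections and 19−6=13 misses.

6 detections and 13 misses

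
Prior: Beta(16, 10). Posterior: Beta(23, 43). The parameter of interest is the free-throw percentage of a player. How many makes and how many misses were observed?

Beta is conjugate to the binomial likelihood: posterior = Beta(α+s, β+f).
Match parameters: s=23−16=7, f=43−10=33.

7 makes and 33 misses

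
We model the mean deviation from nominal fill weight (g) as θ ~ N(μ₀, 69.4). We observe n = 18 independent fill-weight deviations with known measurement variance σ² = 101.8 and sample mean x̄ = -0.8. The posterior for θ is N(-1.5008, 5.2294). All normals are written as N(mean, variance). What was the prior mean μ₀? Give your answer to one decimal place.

μ₀ = -10.1

The posterior mean is a precision-weighted average: μ_n = (τ₀μ₀ + τ_data·x̄)/(τ₀+τ_data), with τ₀=1/σ₀² and τ_data=n/σ².
Here τ₀ = 1/69.4 = 0.014409 and τ_data = 18/101.8 = 0.176817, so τ_n = 0.191226.
Rearranging for μ₀: μ₀ = (μ_n·τ_n − τ_data·x̄)/τ₀ = (-1.5008·0.191226 − 0.176817·-0.8) / 0.014409 = -0.145538/0.014409 ≈ -10.1.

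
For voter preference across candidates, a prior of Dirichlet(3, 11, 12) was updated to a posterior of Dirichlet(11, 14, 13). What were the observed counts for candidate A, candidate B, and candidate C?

For a Dirichlet(α) prior with multinomial counts c, the posterior is Dirichlet(α + c) componentwise.
Counts are posterior − prior componentwise: 11−3=8, 14−11=3, 13−12=1.

counts (8, 3, 1)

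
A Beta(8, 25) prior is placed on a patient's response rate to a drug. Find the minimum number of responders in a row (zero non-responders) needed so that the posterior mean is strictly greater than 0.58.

k = 27

After k responders and 0 non-responders the posterior is Beta(8+k, 25), with mean (8+k)/(8+25+k).
Set (8+k)/(33+k) > 0.58 and solve: k > (0.58·33 − 8)/(1 − 0.58) = 26.524.
The smallest integer exceeding 26.524 is 27, and checking k=27: (35)/(60) = 0.5833 > 0.58.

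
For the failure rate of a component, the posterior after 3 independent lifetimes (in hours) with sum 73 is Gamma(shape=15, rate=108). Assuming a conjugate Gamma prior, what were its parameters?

Gamma(shape=12, rate=35)

For an exponential likelihood with a Gamma(α, β) prior on the rate, n observations with total T give posterior Gamma(α+n, β+T).
So α = 15 − 3 = 12 and β = 108 − 73 = 35.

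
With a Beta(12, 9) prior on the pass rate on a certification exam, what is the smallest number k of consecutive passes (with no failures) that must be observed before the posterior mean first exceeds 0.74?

After k passes and 0 failures the posterior is Beta(12+k, 9), with mean (12+k)/(12+9+k).
Set (12+k)/(21+k) > 0.74 and solve: k > (0.74·21 − 12)/(1 − 0.74) = 13.615.
The smallest integer exceeding 13.615 is 14, and checking k=14: (26)/(35) = 0.7429 > 0.74.

k = 14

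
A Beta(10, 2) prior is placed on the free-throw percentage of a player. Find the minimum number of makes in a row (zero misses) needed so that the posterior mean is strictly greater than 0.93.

After k makes and 0 misses the posterior is Beta(10+k, 2), with mean (10+k)/(10+2+k).
Set (10+k)/(12+k) > 0.93 and solve: k > (0.93·12 − 10)/(1 − 0.93) = 16.571.
The smallest integer exceeding 16.571 is 17, and checking k=17: (27)/(29) = 0.9310 > 0.93.

k = 17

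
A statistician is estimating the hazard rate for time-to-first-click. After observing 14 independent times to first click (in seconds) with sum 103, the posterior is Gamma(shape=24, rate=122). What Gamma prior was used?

For an exponential likelihood with a Gamma(α, β) prior on the rate, n observations with total T give posterior Gamma(α+n, β+T).
So α = 24 − 14 = 10 and β = 122 − 103 = 19.

Gamma(shape=10, rate=19)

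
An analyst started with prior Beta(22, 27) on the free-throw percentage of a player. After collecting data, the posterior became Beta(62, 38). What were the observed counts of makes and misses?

Under Beta–binomial conjugacy the posterior parameters are (a+s, b+f).
So s = 62 − 22 = 40 and f = 38 − 27 = 11.

40 makes and 11 misses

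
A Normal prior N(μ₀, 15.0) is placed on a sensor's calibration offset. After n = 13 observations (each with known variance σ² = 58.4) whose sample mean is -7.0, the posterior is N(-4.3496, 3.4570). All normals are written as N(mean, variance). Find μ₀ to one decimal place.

The posterior mean is a precision-weighted average: μ_n = (τ₀μ₀ + τ_data·x̄)/(τ₀+τ_data), with τ₀=1/σ₀² and τ_data=n/σ².
Here τ₀ = 1/15.0 = 0.066667 and τ_data = 13/58.4 = 0.222603, so τ_n = 0.289270.
Rearranging for μ₀: μ₀ = (μ_n·τ_n − τ_data·x̄)/τ₀ = (-4.3496·0.289270 − 0.222603·-7.0) / 0.066667 = 0.300012/0.066667 ≈ 4.5.

μ₀ = 4.5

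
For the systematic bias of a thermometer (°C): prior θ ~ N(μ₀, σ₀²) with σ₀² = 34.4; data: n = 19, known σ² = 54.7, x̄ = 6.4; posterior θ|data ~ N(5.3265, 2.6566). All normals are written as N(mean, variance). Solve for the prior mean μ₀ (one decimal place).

The posterior mean is a precision-weighted average: μ_n = (τ₀μ₀ + τ_data·x̄)/(τ₀+τ_data), with τ₀=1/σ₀² and τ_data=n/σ².
Here τ₀ = 1/34.4 = 0.029070 and τ_data = 19/54.7 = 0.347349, so τ_n = 0.376419.
Rearranging for μ₀: μ₀ = (μ_n·τ_n − τ_data·x̄)/τ₀ = (5.3265·0.376419 − 0.347349·6.4) / 0.029070 = -0.218038/0.029070 ≈ -7.5.

μ₀ = -7.5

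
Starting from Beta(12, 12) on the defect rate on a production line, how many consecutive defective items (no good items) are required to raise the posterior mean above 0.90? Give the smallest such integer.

After k defective items and 0 good items the posterior is Beta(12+k, 12), with mean (12+k)/(12+12+k).
Set (12+k)/(24+k) > 0.90 and solve: k > (0.90·24 − 12)/(1 − 0.90) = 96.000.
The smallest integer exceeding 96.000 is 97.

k = 97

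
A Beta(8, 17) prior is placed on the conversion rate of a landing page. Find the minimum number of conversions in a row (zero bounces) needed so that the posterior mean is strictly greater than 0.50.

k = 10

After k conversions and 0 bounces the posterior is Beta(8+k, 17), with mean (8+k)/(8+17+k).
Set (8+k)/(25+k) > 0.50 and solve: k > (0.50·25 − 8)/(1 − 0.50) = 9.000.
The smallest integer exceeding 9.000 is 10.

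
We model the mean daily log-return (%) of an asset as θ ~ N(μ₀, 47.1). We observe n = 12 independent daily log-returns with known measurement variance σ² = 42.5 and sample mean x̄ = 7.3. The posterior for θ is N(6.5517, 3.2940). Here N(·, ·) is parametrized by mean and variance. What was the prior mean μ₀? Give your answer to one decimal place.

With known observation variance, the Normal–Normal posterior has precision τ_n = τ₀ + n/σ² and mean μ_n = (τ₀μ₀ + (n/σ²)x̄)/τ_n.
Here τ₀ = 1/47.1 = 0.021231 and τ_data = 12/42.5 = 0.282353, so τ_n = 0.303584.
Rearranging for μ₀: μ₀ = (μ_n·τ_n − τ_data·x̄)/τ₀ = (6.5517·0.303584 − 0.282353·7.3) / 0.021231 = -0.072186/0.021231 ≈ -3.4.

μ₀ = -3.4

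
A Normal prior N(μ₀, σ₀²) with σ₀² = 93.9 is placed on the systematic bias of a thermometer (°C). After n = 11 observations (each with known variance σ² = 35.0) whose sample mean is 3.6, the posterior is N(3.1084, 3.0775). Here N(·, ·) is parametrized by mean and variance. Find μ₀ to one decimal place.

μ₀ = -11.4

With known observation variance, the Normal–Normal posterior has precision τ_n = τ₀ + n/σ² and mean μ_n = (τ₀μ₀ + (n/σ²)x̄)/τ_n.
Here τ₀ = 1/93.9 = 0.010650 and τ_data = 11/35.0 = 0.314286, so τ_n = 0.324936.
Rearranging for μ₀: μ₀ = (μ_n·τ_n − τ_data·x̄)/τ₀ = (3.1084·0.324936 − 0.314286·3.6) / 0.010650 = -0.121399/0.010650 ≈ -11.4.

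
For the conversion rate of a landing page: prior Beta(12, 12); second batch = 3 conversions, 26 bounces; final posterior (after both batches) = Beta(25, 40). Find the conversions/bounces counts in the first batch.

10 conversions and 2 bounces

Because Beta–binomial updating is additive in the counts, the combined data contributed (α_post−α_prior, β_post−β_prior) successes and failures.
Total across both batches: 25−12=13 conversions, 40−12=28 bounces.
Subtract the second batch: 13−3=10 conversions and 28−26=2 bounces.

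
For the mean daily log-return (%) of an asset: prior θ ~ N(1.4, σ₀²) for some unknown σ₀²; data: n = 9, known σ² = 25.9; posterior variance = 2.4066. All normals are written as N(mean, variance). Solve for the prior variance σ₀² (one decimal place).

Posterior precision equals prior precision plus data precision: 1/σ_n² = 1/σ₀² + n/σ².
So 1/σ₀² = 1/2.4066 − 9/25.9 = 0.415524 − 0.347490 = 0.068034.
Hence σ₀² = 1/0.068034 ≈ 14.7.

σ₀² = 14.7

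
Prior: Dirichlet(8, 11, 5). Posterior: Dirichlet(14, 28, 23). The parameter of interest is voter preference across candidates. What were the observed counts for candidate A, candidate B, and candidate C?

counts (6, 17, 18)

For a Dirichlet(α) prior with multinomial counts c, the posterior is Dirichlet(α + c) componentwise.
Counts are posterior − prior componentwise: 14−8=6, 28−11=17, 23−5=18.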